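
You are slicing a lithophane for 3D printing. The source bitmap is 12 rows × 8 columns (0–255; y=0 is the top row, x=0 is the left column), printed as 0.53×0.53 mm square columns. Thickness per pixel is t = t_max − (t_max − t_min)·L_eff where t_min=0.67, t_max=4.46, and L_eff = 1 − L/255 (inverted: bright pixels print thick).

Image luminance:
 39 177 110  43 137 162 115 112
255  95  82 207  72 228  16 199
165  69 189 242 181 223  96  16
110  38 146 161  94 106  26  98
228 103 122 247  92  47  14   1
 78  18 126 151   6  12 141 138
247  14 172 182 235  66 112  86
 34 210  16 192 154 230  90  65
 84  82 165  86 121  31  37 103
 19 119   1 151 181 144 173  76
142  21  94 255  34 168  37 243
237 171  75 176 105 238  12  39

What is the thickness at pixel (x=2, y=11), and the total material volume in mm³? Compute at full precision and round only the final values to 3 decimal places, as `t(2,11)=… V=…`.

t(2,11)=1.785 V=65.069

span = t_max - t_min = 4.46 - 0.67 = 3.790
L(2,11) = 75, L_eff = 1 - 75/255 = 0.705882 (inverted)
t(2,11) = 4.46 - 3.790·0.705882 = 1.785
Σt over all 12·8 pixels = 2953471/12750 ≈ 231.6447843
V = pitch²·Σt = 0.53²·2953471/12750 = 65.069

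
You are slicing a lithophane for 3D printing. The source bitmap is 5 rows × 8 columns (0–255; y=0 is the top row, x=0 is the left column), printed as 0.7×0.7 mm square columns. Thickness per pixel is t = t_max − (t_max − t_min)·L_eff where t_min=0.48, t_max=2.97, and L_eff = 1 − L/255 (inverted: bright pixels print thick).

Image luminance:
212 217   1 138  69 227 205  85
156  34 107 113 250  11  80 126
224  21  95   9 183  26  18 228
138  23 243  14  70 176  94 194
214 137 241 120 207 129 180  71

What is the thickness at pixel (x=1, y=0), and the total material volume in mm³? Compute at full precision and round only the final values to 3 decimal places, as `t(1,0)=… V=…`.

span = t_max - t_min = 2.97 - 0.48 = 2.490
L(1,0) = 217, L_eff = 1 - 217/255 = 0.149020 (inverted)
t(1,0) = 2.97 - 2.490·0.149020 = 2.599
Σt over all 5·8 pixels = 292669/4250 ≈ 68.8632941
V = pitch²·Σt = 0.7²·292669/4250 = 33.743

t(1,0)=2.599 V=33.743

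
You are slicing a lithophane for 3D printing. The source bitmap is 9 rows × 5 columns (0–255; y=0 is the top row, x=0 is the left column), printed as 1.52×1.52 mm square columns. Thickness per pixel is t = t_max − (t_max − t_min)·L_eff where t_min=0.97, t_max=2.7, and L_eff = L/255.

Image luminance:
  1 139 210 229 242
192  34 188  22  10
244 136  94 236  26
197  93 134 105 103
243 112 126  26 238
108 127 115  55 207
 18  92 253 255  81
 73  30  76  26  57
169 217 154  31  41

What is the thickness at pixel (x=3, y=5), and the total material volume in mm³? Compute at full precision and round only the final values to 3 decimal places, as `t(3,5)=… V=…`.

span = t_max - t_min = 2.7 - 0.97 = 1.730
L(3,5) = 55, L_eff = 55/255 = 0.215686
t(3,5) = 2.7 - 1.730·0.215686 = 2.327
Σt over all 9·5 pixels = 142367/1700 ≈ 83.7452941
V = pitch²·Σt = 1.52²·142367/1700 = 193.485

t(3,5)=2.327 V=193.485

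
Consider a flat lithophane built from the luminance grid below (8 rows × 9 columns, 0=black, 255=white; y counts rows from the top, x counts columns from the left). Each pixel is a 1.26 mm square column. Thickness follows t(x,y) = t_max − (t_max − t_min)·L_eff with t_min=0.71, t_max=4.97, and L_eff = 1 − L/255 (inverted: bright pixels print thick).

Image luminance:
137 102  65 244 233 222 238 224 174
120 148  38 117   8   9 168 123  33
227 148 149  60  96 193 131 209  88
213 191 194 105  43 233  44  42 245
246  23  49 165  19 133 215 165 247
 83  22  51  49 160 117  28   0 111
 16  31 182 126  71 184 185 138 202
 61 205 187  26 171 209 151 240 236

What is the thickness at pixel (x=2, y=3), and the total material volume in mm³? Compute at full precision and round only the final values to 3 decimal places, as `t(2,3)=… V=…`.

span = t_max - t_min = 4.97 - 0.71 = 4.260
L(2,3) = 194, L_eff = 1 - 194/255 = 0.239216 (inverted)
t(2,3) = 4.97 - 4.260·0.239216 = 3.951
Σt over all 8·9 pixels = 446519/2125 ≈ 210.1265882
V = pitch²·Σt = 1.26²·446519/2125 = 333.597

t(2,3)=3.951 V=333.597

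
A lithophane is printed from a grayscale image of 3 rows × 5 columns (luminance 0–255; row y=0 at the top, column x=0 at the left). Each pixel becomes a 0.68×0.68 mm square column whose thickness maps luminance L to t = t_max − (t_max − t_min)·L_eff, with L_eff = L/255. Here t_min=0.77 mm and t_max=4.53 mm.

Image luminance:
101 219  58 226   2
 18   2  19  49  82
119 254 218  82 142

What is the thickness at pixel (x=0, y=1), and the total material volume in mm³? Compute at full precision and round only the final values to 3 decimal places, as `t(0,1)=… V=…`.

t(0,1)=4.265 V=20.572

span = t_max - t_min = 4.53 - 0.77 = 3.760
L(0,1) = 18, L_eff = 18/255 = 0.070588
t(0,1) = 4.53 - 3.760·0.070588 = 4.265
Σt over all 3·5 pixels = 1134509/25500 ≈ 44.4905490
V = pitch²·Σt = 0.68²·1134509/25500 = 20.572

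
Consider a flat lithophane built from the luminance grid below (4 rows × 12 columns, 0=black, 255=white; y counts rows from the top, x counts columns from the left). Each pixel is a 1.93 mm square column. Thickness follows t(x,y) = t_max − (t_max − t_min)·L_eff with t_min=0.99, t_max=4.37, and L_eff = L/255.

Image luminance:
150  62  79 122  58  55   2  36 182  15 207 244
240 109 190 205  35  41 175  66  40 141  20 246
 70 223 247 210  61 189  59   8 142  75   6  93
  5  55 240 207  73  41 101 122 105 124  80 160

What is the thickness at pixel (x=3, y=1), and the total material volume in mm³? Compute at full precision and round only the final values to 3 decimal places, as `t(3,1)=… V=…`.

t(3,1)=1.653 V=513.930

span = t_max - t_min = 4.37 - 0.99 = 3.380
L(3,1) = 205, L_eff = 205/255 = 0.803922
t(3,1) = 4.37 - 3.380·0.803922 = 1.653
Σt over all 4·12 pixels = 879568/6375 ≈ 137.9714510
V = pitch²·Σt = 1.93²·879568/6375 = 513.930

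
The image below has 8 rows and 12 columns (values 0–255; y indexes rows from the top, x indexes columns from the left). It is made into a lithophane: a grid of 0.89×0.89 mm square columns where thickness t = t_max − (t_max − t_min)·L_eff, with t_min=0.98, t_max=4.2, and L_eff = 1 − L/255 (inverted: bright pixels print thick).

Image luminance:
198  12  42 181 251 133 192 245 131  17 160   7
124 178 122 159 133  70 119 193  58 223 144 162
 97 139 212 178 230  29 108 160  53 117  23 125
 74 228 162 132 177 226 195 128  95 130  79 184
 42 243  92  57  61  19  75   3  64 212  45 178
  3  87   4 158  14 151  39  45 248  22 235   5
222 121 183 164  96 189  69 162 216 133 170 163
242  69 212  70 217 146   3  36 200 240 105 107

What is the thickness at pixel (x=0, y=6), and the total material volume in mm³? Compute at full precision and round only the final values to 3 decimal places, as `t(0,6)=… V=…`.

t(0,6)=3.783 V=196.268

span = t_max - t_min = 4.2 - 0.98 = 3.220
L(0,6) = 222, L_eff = 1 - 222/255 = 0.129412 (inverted)
t(0,6) = 4.2 - 3.220·0.129412 = 3.783
Σt over all 8·12 pixels = 92918/375 ≈ 247.7813333
V = pitch²·Σt = 0.89²·92918/375 = 196.268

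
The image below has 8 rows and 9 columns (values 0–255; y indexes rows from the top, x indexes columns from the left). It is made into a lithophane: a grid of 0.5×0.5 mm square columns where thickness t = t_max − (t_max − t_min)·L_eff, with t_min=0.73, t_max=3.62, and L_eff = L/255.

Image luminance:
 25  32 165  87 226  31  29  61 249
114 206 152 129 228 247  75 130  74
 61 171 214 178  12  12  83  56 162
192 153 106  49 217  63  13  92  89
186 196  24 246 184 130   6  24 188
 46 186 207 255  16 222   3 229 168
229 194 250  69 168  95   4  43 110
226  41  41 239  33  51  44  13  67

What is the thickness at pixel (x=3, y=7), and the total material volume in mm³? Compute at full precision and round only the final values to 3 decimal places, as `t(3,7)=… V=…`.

span = t_max - t_min = 3.62 - 0.73 = 2.890
L(3,7) = 239, L_eff = 239/255 = 0.937255
t(3,7) = 3.62 - 2.890·0.937255 = 0.911
Σt over all 8·9 pixels = 162.992
V = pitch²·Σt = 0.5²·162.992 = 40.748

t(3,7)=0.911 V=40.748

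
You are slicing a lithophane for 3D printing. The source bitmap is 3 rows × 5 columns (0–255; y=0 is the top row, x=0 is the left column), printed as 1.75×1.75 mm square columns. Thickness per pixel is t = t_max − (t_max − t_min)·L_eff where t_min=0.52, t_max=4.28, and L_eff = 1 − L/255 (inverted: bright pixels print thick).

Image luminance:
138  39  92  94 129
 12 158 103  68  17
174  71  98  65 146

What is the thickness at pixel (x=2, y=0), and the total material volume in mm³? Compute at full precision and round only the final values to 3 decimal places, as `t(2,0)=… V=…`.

span = t_max - t_min = 4.28 - 0.52 = 3.760
L(2,0) = 92, L_eff = 1 - 92/255 = 0.639216 (inverted)
t(2,0) = 4.28 - 3.760·0.639216 = 1.877
Σt over all 3·5 pixels = 60567/2125 ≈ 28.5021176
V = pitch²·Σt = 1.75²·60567/2125 = 87.288

t(2,0)=1.877 V=87.288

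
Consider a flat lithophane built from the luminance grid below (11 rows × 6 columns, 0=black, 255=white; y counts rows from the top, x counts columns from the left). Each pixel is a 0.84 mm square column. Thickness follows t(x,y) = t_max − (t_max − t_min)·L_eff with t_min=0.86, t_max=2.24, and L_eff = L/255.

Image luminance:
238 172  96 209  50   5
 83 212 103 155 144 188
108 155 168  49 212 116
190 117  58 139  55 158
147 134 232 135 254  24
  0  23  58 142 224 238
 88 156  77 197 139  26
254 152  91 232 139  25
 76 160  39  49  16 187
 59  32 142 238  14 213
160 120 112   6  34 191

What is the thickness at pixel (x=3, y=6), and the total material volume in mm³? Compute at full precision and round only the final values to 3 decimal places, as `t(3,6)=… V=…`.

span = t_max - t_min = 2.24 - 0.86 = 1.380
L(3,6) = 197, L_eff = 197/255 = 0.772549
t(3,6) = 2.24 - 1.380·0.772549 = 1.174
Σt over all 11·6 pixels = 3515/34 ≈ 103.3823529
V = pitch²·Σt = 0.84²·3515/34 = 72.947

t(3,6)=1.174 V=72.947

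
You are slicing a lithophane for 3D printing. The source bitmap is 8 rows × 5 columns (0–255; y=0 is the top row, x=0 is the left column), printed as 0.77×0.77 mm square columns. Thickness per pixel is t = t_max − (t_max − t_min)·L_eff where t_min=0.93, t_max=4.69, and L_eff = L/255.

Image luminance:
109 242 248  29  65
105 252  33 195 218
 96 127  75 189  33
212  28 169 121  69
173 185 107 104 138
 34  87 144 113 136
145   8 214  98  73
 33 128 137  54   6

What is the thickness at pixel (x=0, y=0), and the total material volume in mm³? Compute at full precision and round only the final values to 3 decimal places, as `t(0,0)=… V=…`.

span = t_max - t_min = 4.69 - 0.93 = 3.760
L(0,0) = 109, L_eff = 109/255 = 0.427451
t(0,0) = 4.69 - 3.760·0.427451 = 3.083
Σt over all 8·5 pixels = 751142/6375 ≈ 117.8261961
V = pitch²·Σt = 0.77²·751142/6375 = 69.859

t(0,0)=3.083 V=69.859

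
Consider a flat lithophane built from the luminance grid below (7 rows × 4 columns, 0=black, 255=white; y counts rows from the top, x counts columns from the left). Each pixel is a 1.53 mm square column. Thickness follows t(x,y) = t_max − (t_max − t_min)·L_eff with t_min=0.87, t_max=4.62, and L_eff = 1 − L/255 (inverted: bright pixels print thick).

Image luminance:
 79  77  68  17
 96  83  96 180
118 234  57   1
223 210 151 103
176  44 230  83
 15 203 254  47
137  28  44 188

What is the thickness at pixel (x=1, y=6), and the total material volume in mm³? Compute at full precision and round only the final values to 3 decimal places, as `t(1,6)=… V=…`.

span = t_max - t_min = 4.62 - 0.87 = 3.750
L(1,6) = 28, L_eff = 1 - 28/255 = 0.890196 (inverted)
t(1,6) = 4.62 - 3.750·0.890196 = 1.282
Σt over all 7·4 pixels = 61231/850 ≈ 72.0364706
V = pitch²·Σt = 1.53²·61231/850 = 168.630

t(1,6)=1.282 V=168.630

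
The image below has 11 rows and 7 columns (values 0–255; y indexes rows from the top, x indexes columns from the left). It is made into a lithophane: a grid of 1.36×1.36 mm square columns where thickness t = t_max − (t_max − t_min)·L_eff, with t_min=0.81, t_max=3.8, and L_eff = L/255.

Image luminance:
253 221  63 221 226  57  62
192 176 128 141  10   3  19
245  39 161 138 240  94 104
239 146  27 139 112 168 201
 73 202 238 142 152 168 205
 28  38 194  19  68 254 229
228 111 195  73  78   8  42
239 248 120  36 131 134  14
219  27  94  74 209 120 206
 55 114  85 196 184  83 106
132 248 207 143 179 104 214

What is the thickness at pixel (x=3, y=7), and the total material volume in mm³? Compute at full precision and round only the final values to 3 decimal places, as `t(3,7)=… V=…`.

span = t_max - t_min = 3.8 - 0.81 = 2.990
L(3,7) = 36, L_eff = 36/255 = 0.141176
t(3,7) = 3.8 - 2.990·0.141176 = 3.378
Σt over all 11·7 pixels = 1441497/8500 ≈ 169.5878824
V = pitch²·Σt = 1.36²·1441497/8500 = 313.670

t(3,7)=3.378 V=313.670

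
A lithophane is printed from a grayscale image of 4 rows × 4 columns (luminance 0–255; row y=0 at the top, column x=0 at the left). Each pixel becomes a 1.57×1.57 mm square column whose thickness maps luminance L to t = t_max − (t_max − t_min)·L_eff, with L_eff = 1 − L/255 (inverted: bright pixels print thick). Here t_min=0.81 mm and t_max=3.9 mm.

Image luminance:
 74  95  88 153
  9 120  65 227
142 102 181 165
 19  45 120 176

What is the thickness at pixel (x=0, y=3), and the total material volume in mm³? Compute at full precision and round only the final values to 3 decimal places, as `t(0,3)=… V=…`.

span = t_max - t_min = 3.9 - 0.81 = 3.090
L(0,3) = 19, L_eff = 1 - 19/255 = 0.925490 (inverted)
t(0,3) = 3.9 - 3.090·0.925490 = 1.040
Σt over all 4·4 pixels = 293603/8500 ≈ 34.5415294
V = pitch²·Σt = 1.57²·293603/8500 = 85.141

t(0,3)=1.040 V=85.141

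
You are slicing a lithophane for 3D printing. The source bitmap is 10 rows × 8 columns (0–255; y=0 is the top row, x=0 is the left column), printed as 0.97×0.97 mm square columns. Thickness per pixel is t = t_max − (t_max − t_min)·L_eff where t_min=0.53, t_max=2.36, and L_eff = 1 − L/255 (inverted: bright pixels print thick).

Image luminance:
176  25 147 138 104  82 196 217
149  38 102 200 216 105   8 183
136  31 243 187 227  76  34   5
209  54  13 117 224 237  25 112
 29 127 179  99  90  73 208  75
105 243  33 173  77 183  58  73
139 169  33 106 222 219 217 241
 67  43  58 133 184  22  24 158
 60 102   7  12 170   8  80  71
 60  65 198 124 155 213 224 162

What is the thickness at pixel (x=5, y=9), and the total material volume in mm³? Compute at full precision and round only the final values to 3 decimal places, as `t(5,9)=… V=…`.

span = t_max - t_min = 2.36 - 0.53 = 1.830
L(5,9) = 213, L_eff = 1 - 213/255 = 0.164706 (inverted)
t(5,9) = 2.36 - 1.830·0.164706 = 2.059
Σt over all 10·8 pixels = 945207/8500 ≈ 111.2008235
V = pitch²·Σt = 0.97²·945207/8500 = 104.629

t(5,9)=2.059 V=104.629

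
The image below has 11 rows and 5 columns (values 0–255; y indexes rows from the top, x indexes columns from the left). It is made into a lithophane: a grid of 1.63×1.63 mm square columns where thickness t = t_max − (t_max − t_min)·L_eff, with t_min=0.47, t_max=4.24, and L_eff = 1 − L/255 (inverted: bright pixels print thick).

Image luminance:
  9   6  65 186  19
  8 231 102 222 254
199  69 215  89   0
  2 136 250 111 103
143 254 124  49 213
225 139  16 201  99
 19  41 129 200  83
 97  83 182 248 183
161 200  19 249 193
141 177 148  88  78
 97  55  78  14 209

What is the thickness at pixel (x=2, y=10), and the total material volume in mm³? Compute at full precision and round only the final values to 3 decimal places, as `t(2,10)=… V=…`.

span = t_max - t_min = 4.24 - 0.47 = 3.770
L(2,10) = 78, L_eff = 1 - 78/255 = 0.694118 (inverted)
t(2,10) = 4.24 - 3.770·0.694118 = 1.623
Σt over all 11·5 pixels = 1632311/12750 ≈ 128.0243922
V = pitch²·Σt = 1.63²·1632311/12750 = 340.148

t(2,10)=1.623 V=340.148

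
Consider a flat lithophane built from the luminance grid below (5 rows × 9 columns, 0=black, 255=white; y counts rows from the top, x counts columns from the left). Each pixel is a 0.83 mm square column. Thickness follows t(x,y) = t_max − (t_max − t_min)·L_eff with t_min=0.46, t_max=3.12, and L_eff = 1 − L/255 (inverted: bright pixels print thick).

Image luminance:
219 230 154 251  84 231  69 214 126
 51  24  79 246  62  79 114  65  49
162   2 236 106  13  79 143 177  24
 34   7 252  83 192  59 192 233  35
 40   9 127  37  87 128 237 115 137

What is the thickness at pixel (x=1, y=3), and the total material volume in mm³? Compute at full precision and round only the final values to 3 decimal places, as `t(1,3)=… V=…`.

span = t_max - t_min = 3.12 - 0.46 = 2.660
L(1,3) = 7, L_eff = 1 - 7/255 = 0.972549 (inverted)
t(1,3) = 3.12 - 2.660·0.972549 = 0.533
Σt over all 5·9 pixels = 483947/6375 ≈ 75.9132549
V = pitch²·Σt = 0.83²·483947/6375 = 52.297

t(1,3)=0.533 V=52.297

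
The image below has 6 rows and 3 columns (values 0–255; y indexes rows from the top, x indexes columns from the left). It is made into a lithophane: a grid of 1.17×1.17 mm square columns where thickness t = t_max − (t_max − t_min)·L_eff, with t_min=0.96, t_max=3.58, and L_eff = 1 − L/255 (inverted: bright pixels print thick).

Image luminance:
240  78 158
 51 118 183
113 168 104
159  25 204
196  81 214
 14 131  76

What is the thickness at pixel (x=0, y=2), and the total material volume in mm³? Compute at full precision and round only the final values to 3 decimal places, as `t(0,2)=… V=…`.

t(0,2)=2.121 V=56.186

span = t_max - t_min = 3.58 - 0.96 = 2.620
L(0,2) = 113, L_eff = 1 - 113/255 = 0.556863 (inverted)
t(0,2) = 3.58 - 2.620·0.556863 = 2.121
Σt over all 6·3 pixels = 174441/4250 ≈ 41.0449412
V = pitch²·Σt = 1.17²·174441/4250 = 56.186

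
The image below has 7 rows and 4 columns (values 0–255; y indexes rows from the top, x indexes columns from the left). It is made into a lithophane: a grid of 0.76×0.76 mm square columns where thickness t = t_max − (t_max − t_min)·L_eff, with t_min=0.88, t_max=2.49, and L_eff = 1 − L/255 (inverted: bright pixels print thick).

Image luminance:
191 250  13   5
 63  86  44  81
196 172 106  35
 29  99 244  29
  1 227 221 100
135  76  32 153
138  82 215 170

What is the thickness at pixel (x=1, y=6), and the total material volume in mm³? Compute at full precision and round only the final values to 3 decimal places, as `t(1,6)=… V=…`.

t(1,6)=1.398 V=25.876

span = t_max - t_min = 2.49 - 0.88 = 1.610
L(1,6) = 82, L_eff = 1 - 82/255 = 0.678431 (inverted)
t(1,6) = 2.49 - 1.610·0.678431 = 1.398
Σt over all 7·4 pixels = 1142393/25500 ≈ 44.7997255
V = pitch²·Σt = 0.76²·1142393/25500 = 25.876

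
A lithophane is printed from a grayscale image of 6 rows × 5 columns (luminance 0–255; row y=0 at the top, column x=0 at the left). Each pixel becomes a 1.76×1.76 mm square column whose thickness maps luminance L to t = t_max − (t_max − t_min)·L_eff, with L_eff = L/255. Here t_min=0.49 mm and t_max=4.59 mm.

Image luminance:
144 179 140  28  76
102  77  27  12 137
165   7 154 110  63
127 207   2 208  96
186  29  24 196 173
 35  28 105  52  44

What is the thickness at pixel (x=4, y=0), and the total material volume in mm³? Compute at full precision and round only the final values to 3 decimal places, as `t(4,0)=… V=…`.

span = t_max - t_min = 4.59 - 0.49 = 4.100
L(4,0) = 76, L_eff = 76/255 = 0.298039
t(4,0) = 4.59 - 4.100·0.298039 = 3.368
Σt over all 6·5 pixels = 115441/1275 ≈ 90.5419608
V = pitch²·Σt = 1.76²·115441/1275 = 280.463

t(4,0)=3.368 V=280.463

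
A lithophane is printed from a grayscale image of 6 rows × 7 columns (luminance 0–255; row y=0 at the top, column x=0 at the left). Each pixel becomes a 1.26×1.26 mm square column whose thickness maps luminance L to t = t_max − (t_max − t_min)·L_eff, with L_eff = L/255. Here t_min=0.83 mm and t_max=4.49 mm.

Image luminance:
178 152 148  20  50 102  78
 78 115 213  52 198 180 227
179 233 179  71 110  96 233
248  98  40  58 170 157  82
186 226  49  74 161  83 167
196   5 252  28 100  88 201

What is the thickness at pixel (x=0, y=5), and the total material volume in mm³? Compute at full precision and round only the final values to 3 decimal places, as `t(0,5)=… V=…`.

span = t_max - t_min = 4.49 - 0.83 = 3.660
L(0,5) = 196, L_eff = 196/255 = 0.768627
t(0,5) = 4.49 - 3.660·0.768627 = 1.677
Σt over all 6·7 pixels = 231122/2125 ≈ 108.7632941
V = pitch²·Σt = 1.26²·231122/2125 = 172.673

t(0,5)=1.677 V=172.673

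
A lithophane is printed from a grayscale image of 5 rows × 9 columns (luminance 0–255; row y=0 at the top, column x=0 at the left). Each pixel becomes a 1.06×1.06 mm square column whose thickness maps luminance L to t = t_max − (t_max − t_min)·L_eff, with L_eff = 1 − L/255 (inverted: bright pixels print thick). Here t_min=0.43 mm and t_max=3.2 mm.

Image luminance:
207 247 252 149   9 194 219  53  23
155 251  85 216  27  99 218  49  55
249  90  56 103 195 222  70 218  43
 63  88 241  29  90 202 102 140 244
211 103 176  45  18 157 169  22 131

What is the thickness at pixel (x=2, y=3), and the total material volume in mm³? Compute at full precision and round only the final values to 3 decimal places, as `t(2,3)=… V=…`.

t(2,3)=3.048 V=94.791

span = t_max - t_min = 3.2 - 0.43 = 2.770
L(2,3) = 241, L_eff = 1 - 241/255 = 0.054902 (inverted)
t(2,3) = 3.2 - 2.770·0.054902 = 3.048
Σt over all 5·9 pixels = 71709/850 ≈ 84.3635294
V = pitch²·Σt = 1.06²·71709/850 = 94.791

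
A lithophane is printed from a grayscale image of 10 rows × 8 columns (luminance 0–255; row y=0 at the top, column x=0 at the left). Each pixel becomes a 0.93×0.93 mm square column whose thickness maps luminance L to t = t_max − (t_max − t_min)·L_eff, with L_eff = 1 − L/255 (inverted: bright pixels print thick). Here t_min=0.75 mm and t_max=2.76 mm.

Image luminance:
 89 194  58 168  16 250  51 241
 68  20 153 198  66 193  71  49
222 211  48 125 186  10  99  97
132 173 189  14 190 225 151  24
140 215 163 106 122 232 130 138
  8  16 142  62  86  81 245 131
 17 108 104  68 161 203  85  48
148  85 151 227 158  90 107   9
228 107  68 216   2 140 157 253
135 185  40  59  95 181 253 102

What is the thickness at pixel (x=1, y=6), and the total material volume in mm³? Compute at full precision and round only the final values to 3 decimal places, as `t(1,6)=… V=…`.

t(1,6)=1.601 V=119.987

span = t_max - t_min = 2.76 - 0.75 = 2.010
L(1,6) = 108, L_eff = 1 - 108/255 = 0.576471 (inverted)
t(1,6) = 2.76 - 2.010·0.576471 = 1.601
Σt over all 10·8 pixels = 294799/2125 ≈ 138.7289412
V = pitch²·Σt = 0.93²·294799/2125 = 119.987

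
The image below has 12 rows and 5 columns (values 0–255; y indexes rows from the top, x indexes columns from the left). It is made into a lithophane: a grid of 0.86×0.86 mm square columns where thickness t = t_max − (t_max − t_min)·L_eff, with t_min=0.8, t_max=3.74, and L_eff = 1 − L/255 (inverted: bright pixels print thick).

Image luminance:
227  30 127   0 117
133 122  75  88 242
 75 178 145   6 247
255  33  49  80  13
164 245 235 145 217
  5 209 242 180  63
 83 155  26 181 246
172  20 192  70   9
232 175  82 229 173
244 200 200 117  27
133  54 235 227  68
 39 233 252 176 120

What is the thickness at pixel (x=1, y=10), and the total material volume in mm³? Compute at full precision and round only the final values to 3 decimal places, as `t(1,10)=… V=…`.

span = t_max - t_min = 3.74 - 0.8 = 2.940
L(1,10) = 54, L_eff = 1 - 54/255 = 0.788235 (inverted)
t(1,10) = 3.74 - 2.940·0.788235 = 1.423
Σt over all 12·5 pixels = 611533/4250 ≈ 143.8901176
V = pitch²·Σt = 0.86²·611533/4250 = 106.421

t(1,10)=1.423 V=106.421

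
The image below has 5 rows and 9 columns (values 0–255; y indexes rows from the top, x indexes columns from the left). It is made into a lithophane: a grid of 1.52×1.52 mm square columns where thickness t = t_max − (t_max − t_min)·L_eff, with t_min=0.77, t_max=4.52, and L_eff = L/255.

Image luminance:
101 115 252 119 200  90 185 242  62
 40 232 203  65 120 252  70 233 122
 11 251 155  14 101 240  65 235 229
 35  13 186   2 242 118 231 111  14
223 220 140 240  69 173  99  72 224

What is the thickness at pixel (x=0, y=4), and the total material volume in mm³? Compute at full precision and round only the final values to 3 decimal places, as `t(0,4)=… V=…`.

t(0,4)=1.241 V=251.942

span = t_max - t_min = 4.52 - 0.77 = 3.750
L(0,4) = 223, L_eff = 223/255 = 0.874510
t(0,4) = 4.52 - 3.750·0.874510 = 1.241
Σt over all 5·9 pixels = 9269/85 ≈ 109.0470588
V = pitch²·Σt = 1.52²·9269/85 = 251.942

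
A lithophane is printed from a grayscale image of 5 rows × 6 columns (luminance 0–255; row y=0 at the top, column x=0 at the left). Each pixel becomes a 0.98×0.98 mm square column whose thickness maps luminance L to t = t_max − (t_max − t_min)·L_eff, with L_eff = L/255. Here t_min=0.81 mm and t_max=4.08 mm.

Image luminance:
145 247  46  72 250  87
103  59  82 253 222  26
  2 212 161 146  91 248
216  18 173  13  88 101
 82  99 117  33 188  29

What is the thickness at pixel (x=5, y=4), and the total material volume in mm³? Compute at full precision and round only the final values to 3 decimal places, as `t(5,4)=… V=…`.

t(5,4)=3.708 V=73.106

span = t_max - t_min = 4.08 - 0.81 = 3.270
L(5,4) = 29, L_eff = 29/255 = 0.113725
t(5,4) = 4.08 - 3.270·0.113725 = 3.708
Σt over all 5·6 pixels = 647019/8500 ≈ 76.1198824
V = pitch²·Σt = 0.98²·647019/8500 = 73.106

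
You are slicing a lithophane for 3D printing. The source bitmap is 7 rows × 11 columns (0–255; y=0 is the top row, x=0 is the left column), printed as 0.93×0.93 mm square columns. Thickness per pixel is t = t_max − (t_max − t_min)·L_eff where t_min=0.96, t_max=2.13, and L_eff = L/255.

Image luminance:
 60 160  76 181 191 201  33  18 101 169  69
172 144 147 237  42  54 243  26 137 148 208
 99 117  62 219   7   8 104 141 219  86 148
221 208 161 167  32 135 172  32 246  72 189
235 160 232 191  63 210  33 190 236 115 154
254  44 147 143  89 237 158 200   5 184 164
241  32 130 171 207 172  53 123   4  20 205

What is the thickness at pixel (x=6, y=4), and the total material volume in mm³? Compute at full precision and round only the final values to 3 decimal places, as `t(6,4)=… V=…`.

span = t_max - t_min = 2.13 - 0.96 = 1.170
L(6,4) = 33, L_eff = 33/255 = 0.129412
t(6,4) = 2.13 - 1.170·0.129412 = 1.979
Σt over all 7·11 pixels = 985989/8500 ≈ 115.9987059
V = pitch²·Σt = 0.93²·985989/8500 = 100.327

t(6,4)=1.979 V=100.327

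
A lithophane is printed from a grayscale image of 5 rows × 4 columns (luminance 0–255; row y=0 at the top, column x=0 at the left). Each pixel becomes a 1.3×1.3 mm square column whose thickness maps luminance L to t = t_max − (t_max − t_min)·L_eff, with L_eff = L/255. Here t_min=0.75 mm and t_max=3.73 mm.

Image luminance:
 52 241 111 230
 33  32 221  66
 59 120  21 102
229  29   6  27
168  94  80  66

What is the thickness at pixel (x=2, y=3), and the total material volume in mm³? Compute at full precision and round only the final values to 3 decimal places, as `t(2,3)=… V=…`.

span = t_max - t_min = 3.73 - 0.75 = 2.980
L(2,3) = 6, L_eff = 6/255 = 0.023529
t(2,3) = 3.73 - 2.980·0.023529 = 3.660
Σt over all 5·4 pixels = 655087/12750 ≈ 51.3793725
V = pitch²·Σt = 1.3²·655087/12750 = 86.831

t(2,3)=3.660 V=86.831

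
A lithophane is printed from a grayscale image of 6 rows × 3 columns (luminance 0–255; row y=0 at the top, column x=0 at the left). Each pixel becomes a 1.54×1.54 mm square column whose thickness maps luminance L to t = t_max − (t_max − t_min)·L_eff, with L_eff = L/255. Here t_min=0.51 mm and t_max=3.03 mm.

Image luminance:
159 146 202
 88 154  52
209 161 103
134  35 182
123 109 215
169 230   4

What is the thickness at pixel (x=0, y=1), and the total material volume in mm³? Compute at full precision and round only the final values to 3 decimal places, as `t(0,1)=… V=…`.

t(0,1)=2.160 V=71.341

span = t_max - t_min = 3.03 - 0.51 = 2.520
L(0,1) = 88, L_eff = 88/255 = 0.345098
t(0,1) = 3.03 - 2.520·0.345098 = 2.160
Σt over all 6·3 pixels = 25569/850 ≈ 30.0811765
V = pitch²·Σt = 1.54²·25569/850 = 71.341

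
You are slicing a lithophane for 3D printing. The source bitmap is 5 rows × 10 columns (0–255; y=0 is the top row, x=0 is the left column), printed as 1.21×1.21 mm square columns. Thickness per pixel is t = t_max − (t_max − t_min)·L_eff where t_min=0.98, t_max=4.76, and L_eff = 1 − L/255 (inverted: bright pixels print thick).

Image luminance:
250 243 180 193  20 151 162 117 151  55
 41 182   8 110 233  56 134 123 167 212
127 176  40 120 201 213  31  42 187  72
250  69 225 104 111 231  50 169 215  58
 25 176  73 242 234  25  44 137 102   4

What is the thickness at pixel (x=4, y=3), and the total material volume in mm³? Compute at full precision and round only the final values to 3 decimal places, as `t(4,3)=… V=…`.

t(4,3)=2.625 V=213.701

span = t_max - t_min = 4.76 - 0.98 = 3.780
L(4,3) = 111, L_eff = 1 - 111/255 = 0.564706 (inverted)
t(4,3) = 4.76 - 3.780·0.564706 = 2.625
Σt over all 5·10 pixels = 620333/4250 ≈ 145.9607059
V = pitch²·Σt = 1.21²·620333/4250 = 213.701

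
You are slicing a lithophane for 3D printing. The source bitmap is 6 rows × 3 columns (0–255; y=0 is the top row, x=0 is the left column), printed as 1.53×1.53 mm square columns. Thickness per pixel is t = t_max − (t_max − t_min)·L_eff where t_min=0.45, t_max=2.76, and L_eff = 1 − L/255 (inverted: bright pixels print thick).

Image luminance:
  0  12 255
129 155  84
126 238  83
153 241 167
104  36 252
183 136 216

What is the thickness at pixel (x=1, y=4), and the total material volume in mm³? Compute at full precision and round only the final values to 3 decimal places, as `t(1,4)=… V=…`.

t(1,4)=0.776 V=73.460

span = t_max - t_min = 2.76 - 0.45 = 2.310
L(1,4) = 36, L_eff = 1 - 36/255 = 0.858824 (inverted)
t(1,4) = 2.76 - 2.310·0.858824 = 0.776
Σt over all 6·3 pixels = 13337/425 ≈ 31.3811765
V = pitch²·Σt = 1.53²·13337/425 = 73.460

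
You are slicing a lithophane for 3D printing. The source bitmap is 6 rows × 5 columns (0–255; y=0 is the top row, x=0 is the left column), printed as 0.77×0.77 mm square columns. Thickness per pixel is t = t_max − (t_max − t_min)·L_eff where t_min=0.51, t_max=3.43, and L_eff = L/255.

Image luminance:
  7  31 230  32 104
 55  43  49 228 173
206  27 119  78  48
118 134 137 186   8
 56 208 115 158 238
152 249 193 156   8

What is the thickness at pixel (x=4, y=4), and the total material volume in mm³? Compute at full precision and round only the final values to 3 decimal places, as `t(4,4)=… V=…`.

t(4,4)=0.705 V=36.935

span = t_max - t_min = 3.43 - 0.51 = 2.920
L(4,4) = 238, L_eff = 238/255 = 0.933333
t(4,4) = 3.43 - 2.920·0.933333 = 0.705
Σt over all 6·5 pixels = 264753/4250 ≈ 62.2948235
V = pitch²·Σt = 0.77²·264753/4250 = 36.935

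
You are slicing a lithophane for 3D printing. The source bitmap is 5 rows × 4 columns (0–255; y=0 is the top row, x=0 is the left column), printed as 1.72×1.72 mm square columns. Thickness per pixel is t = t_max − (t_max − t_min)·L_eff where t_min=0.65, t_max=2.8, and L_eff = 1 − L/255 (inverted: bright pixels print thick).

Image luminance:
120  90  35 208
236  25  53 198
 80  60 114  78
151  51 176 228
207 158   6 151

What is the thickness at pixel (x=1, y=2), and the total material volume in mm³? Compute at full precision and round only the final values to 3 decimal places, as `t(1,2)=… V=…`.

t(1,2)=1.156 V=98.947

span = t_max - t_min = 2.8 - 0.65 = 2.150
L(1,2) = 60, L_eff = 1 - 60/255 = 0.764706 (inverted)
t(1,2) = 2.8 - 2.150·0.764706 = 1.156
Σt over all 5·4 pixels = 6823/204 ≈ 33.4460784
V = pitch²·Σt = 1.72²·6823/204 = 98.947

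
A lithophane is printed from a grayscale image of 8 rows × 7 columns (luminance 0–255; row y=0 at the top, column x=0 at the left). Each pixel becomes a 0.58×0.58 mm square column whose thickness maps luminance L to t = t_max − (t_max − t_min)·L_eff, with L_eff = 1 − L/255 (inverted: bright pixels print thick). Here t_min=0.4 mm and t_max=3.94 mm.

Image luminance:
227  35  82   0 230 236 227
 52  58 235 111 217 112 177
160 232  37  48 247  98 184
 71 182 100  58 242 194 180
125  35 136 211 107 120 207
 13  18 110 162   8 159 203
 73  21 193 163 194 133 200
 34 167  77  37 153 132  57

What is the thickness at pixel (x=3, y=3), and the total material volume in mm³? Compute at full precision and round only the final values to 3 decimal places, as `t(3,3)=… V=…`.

span = t_max - t_min = 3.94 - 0.4 = 3.540
L(3,3) = 58, L_eff = 1 - 58/255 = 0.772549 (inverted)
t(3,3) = 3.94 - 3.540·0.772549 = 1.205
Σt over all 8·7 pixels = 52472/425 ≈ 123.4635294
V = pitch²·Σt = 0.58²·52472/425 = 41.533

t(3,3)=1.205 V=41.533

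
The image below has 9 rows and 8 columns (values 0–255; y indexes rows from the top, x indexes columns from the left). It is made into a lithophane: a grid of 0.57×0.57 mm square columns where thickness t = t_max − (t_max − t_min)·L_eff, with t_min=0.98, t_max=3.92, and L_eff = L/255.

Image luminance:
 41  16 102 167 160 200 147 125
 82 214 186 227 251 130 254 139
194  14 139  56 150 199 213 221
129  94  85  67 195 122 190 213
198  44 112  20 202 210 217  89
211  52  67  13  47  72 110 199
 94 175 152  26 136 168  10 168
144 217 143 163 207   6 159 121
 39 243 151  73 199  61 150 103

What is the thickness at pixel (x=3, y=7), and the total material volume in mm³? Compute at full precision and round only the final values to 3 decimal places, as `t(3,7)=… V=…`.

t(3,7)=2.041 V=55.391

span = t_max - t_min = 3.92 - 0.98 = 2.940
L(3,7) = 163, L_eff = 163/255 = 0.639216
t(3,7) = 3.92 - 2.940·0.639216 = 2.041
Σt over all 9·8 pixels = 724563/4250 ≈ 170.4854118
V = pitch²·Σt = 0.57²·724563/4250 = 55.391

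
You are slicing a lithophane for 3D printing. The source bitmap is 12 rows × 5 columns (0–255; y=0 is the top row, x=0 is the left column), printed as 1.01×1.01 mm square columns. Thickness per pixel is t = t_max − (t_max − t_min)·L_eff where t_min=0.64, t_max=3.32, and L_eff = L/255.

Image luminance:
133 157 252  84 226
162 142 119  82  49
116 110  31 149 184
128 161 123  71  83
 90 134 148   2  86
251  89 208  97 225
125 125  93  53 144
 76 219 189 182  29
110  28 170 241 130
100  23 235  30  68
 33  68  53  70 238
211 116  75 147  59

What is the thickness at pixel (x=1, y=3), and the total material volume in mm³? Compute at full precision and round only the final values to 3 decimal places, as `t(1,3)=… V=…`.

t(1,3)=1.628 V=124.597

span = t_max - t_min = 3.32 - 0.64 = 2.680
L(1,3) = 161, L_eff = 161/255 = 0.631373
t(1,3) = 3.32 - 2.680·0.631373 = 1.628
Σt over all 12·5 pixels = 259552/2125 ≈ 122.1421176
V = pitch²·Σt = 1.01²·259552/2125 = 124.597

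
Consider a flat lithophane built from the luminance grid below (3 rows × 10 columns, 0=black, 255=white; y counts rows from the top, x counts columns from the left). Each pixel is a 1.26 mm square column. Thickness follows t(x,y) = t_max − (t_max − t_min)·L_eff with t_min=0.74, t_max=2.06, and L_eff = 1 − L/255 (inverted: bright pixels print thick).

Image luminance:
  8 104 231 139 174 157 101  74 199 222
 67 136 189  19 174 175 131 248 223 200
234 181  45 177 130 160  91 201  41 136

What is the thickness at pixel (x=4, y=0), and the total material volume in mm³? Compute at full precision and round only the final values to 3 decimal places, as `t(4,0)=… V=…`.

t(4,0)=1.641 V=71.133

span = t_max - t_min = 2.06 - 0.74 = 1.320
L(4,0) = 174, L_eff = 1 - 174/255 = 0.317647 (inverted)
t(4,0) = 2.06 - 1.320·0.317647 = 1.641
Σt over all 3·10 pixels = 95212/2125 ≈ 44.8056471
V = pitch²·Σt = 1.26²·95212/2125 = 71.133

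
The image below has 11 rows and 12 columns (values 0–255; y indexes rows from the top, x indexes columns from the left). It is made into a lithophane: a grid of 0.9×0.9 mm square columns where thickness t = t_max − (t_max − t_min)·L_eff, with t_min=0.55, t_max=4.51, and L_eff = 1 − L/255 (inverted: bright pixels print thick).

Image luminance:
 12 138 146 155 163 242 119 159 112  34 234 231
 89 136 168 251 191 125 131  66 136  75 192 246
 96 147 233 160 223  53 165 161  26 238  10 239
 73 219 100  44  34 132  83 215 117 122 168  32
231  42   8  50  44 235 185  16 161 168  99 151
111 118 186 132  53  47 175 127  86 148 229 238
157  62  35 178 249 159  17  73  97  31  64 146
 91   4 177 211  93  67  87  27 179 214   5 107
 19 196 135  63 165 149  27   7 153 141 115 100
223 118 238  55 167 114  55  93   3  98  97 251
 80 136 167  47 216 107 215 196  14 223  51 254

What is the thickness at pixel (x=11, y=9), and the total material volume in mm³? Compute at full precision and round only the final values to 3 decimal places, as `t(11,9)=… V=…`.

span = t_max - t_min = 4.51 - 0.55 = 3.960
L(11,9) = 251, L_eff = 1 - 251/255 = 0.015686 (inverted)
t(11,9) = 4.51 - 3.960·0.015686 = 4.448
Σt over all 11·12 pixels = 705342/2125 ≈ 331.9256471
V = pitch²·Σt = 0.9²·705342/2125 = 268.860

t(11,9)=4.448 V=268.860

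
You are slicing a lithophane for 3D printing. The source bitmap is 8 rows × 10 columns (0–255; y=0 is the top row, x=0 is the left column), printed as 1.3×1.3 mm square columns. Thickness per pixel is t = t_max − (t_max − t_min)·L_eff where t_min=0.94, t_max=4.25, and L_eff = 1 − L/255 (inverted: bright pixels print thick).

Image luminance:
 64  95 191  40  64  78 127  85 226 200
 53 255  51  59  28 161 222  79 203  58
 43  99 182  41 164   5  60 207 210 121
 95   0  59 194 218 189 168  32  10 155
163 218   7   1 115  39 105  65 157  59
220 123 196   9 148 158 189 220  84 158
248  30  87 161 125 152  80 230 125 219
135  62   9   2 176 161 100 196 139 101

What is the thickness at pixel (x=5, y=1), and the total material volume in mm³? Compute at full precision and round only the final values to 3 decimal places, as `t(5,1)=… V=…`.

span = t_max - t_min = 4.25 - 0.94 = 3.310
L(5,1) = 161, L_eff = 1 - 161/255 = 0.368627 (inverted)
t(5,1) = 4.25 - 3.310·0.368627 = 3.030
Σt over all 8·10 pixels = 5082953/25500 ≈ 199.3314902
V = pitch²·Σt = 1.3²·5082953/25500 = 336.870

t(5,1)=3.030 V=336.870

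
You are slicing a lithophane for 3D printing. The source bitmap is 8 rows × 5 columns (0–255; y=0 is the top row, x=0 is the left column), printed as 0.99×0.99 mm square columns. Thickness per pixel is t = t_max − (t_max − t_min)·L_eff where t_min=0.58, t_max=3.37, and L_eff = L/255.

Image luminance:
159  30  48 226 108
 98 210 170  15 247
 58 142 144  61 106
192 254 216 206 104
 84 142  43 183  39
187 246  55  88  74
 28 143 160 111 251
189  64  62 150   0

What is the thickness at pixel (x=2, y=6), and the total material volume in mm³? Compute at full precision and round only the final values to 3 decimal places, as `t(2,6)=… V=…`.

span = t_max - t_min = 3.37 - 0.58 = 2.790
L(2,6) = 160, L_eff = 160/255 = 0.627451
t(2,6) = 3.37 - 2.790·0.627451 = 1.619
Σt over all 8·5 pixels = 672151/8500 ≈ 79.0765882
V = pitch²·Σt = 0.99²·672151/8500 = 77.503

t(2,6)=1.619 V=77.503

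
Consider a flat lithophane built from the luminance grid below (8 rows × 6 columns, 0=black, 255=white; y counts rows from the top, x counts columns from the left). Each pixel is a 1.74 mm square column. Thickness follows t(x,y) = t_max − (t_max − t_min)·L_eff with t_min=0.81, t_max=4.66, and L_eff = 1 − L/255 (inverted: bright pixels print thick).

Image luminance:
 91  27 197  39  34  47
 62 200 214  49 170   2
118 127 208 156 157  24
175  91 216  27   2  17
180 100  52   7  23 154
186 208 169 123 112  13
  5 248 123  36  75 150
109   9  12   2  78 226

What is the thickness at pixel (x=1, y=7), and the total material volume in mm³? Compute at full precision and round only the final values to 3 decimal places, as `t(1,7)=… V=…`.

span = t_max - t_min = 4.66 - 0.81 = 3.850
L(1,7) = 9, L_eff = 1 - 9/255 = 0.964706 (inverted)
t(1,7) = 4.66 - 3.850·0.964706 = 0.946
Σt over all 8·6 pixels = 285869/2550 ≈ 112.1054902
V = pitch²·Σt = 1.74²·285869/2550 = 339.411

t(1,7)=0.946 V=339.411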